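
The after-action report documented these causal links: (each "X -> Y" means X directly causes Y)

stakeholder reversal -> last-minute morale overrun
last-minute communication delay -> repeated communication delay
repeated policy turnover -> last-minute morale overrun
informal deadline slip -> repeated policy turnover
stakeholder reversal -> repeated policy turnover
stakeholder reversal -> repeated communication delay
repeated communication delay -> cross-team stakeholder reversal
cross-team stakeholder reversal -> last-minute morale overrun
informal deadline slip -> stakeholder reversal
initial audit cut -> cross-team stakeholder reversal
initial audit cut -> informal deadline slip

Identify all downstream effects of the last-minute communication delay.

the cross-team stakeholder reversal, the last-minute morale overrun, the repeated communication delay

Direct effects: the repeated communication delay.
2 steps out: the cross-team stakeholder reversal.
3 steps out: the last-minute morale overrun.
Not reachable from it: the initial audit cut, the informal deadline slip, the stakeholder reversal, the repeated policy turnover.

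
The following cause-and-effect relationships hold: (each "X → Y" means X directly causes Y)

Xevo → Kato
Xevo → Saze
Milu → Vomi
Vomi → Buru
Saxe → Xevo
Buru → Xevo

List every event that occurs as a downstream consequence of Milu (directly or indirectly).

Buru, Kato, Saze, Vomi, Xevo

Direct effects: Vomi.
2 steps out: Buru.
3 steps out: Xevo.
4 steps out: Kato, Saze.
Not reachable from it: Saxe.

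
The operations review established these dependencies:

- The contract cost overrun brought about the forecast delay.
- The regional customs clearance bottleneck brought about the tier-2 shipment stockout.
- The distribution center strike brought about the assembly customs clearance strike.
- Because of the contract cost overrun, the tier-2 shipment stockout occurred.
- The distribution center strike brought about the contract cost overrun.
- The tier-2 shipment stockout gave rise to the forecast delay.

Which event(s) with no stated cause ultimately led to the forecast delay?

the distribution center strike, the regional customs clearance bottleneck

Tracing upstream from the forecast delay: the forecast delay ← the contract cost overrun ← the distribution center strike.
A separate upstream branch: the forecast delay ← the tier-2 shipment stockout ← the regional customs clearance bottleneck.
Each of those chain origins has no stated cause.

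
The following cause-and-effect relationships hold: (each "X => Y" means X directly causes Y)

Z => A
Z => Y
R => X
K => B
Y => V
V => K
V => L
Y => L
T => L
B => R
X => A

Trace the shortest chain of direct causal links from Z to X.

Z → Y
Y → V
V → K
K → B
B → R
R → X
Length: 6 steps.

Z → Y → V → K → B → R → X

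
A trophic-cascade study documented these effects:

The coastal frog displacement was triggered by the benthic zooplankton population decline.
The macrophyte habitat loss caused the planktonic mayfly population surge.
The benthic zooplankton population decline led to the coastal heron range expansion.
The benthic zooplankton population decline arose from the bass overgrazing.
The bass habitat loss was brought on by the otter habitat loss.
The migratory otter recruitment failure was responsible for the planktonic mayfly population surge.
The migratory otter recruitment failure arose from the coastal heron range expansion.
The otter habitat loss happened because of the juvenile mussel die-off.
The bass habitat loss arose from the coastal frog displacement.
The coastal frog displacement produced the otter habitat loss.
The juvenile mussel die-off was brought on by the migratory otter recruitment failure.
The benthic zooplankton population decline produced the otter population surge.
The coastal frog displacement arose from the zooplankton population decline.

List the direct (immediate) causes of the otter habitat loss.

Upstream contributors include the bass overgrazing, the benthic zooplankton population decline, the coastal heron range expansion, the migratory otter recruitment failure, the zooplankton population decline, but only the coastal frog displacement, the juvenile mussel die-off feed directly into the otter habitat loss.

the coastal frog displacement, the juvenile mussel die-off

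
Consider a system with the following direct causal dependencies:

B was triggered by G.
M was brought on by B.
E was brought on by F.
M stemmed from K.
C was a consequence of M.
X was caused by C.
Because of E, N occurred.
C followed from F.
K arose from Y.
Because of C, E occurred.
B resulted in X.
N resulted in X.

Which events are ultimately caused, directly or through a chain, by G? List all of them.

B, C, E, M, N, X

Direct effects: B.
2 steps out: M, X.
3 steps out: C.
4 steps out: E.
5 steps out: N.
Not reachable from it: Y, F, K.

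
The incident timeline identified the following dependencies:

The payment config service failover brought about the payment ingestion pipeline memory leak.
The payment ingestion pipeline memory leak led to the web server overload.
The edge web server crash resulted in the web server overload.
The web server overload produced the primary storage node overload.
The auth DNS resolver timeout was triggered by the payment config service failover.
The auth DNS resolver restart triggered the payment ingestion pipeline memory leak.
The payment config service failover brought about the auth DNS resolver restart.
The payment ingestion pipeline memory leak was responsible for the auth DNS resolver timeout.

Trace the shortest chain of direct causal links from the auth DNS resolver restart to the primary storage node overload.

the auth DNS resolver restart → the payment ingestion pipeline memory leak → the web server overload → the primary storage node overload

the auth DNS resolver restart → the payment ingestion pipeline memory leak
the payment ingestion pipeline memory leak → the web server overload
the web server overload → the primary storage node overload
Length: 3 steps.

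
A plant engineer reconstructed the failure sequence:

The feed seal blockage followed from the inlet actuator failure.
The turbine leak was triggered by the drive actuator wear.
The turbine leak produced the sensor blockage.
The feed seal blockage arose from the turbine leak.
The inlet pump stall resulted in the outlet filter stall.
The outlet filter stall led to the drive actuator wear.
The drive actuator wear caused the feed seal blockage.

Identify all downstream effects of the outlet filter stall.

Direct effects: the drive actuator wear.
2 steps out: the turbine leak, the feed seal blockage.
3 steps out: the sensor blockage.
Not reachable from it: the inlet pump stall, the inlet actuator failure.

the drive actuator wear, the feed seal blockage, the sensor blockage, the turbine leak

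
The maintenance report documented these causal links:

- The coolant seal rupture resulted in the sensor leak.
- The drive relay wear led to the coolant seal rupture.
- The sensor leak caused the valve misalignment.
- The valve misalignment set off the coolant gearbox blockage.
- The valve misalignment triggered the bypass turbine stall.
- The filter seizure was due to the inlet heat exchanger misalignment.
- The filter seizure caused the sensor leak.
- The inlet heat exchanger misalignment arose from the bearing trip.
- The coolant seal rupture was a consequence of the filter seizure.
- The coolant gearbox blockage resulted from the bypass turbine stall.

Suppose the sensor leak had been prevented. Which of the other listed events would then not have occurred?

the bypass turbine stall, the coolant gearbox blockage, the valve misalignment

Downstream of the sensor leak: the valve misalignment, the bypass turbine stall, the coolant gearbox blockage.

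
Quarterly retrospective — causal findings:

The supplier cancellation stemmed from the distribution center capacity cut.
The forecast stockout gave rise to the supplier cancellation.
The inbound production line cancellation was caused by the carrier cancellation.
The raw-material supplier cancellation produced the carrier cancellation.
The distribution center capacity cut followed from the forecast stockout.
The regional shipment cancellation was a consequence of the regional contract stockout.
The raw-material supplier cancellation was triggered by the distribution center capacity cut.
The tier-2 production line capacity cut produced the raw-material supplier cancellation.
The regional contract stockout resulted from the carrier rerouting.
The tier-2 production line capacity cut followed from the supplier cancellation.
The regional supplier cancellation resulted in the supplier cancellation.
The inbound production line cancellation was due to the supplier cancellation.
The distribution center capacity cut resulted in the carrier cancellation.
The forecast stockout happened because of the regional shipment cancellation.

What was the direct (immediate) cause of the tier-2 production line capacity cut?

the supplier cancellation

Upstream contributors include the carrier rerouting, the regional contract stockout, the regional shipment cancellation, the forecast stockout, the distribution center capacity cut, the regional supplier cancellation, but only the supplier cancellation feeds directly into the tier-2 production line capacity cut.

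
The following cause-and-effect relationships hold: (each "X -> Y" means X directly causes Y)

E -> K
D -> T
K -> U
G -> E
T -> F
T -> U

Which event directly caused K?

E

Upstream contributors include G, but only E feeds directly into K.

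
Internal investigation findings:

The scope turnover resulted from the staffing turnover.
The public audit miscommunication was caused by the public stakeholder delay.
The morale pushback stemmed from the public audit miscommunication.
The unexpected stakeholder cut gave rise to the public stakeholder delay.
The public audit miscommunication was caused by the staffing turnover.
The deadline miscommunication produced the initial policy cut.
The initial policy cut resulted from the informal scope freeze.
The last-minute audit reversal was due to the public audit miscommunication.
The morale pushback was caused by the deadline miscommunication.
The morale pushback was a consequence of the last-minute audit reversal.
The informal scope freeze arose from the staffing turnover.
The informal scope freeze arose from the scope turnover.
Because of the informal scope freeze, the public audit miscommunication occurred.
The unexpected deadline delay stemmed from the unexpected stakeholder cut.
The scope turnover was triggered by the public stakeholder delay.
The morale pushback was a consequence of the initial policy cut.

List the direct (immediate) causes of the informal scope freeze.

Upstream contributors include the unexpected stakeholder cut, the public stakeholder delay, but only the scope turnover, the staffing turnover feed directly into the informal scope freeze.

the scope turnover, the staffing turnover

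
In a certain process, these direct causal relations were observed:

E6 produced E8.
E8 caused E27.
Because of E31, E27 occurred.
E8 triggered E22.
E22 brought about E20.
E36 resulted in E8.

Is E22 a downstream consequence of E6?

There is a causal chain: E6 → E8 → E22.

Yes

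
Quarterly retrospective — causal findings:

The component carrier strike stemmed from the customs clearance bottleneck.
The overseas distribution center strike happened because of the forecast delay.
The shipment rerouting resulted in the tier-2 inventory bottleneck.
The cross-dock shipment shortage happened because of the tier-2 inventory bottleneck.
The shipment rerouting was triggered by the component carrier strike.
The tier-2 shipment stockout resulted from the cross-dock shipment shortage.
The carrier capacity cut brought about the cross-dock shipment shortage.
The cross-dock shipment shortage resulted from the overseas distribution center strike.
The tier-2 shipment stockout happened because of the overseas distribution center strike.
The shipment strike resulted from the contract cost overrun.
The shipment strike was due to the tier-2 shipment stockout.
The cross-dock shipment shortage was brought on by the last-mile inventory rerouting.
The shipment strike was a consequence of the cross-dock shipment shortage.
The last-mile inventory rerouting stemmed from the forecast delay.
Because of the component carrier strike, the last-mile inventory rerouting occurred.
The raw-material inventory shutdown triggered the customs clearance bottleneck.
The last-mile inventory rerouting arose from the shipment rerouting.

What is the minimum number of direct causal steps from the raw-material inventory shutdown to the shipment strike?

Shortest chain: the raw-material inventory shutdown → the customs clearance bottleneck → the component carrier strike → the last-mile inventory rerouting → the cross-dock shipment shortage → the shipment strike.

5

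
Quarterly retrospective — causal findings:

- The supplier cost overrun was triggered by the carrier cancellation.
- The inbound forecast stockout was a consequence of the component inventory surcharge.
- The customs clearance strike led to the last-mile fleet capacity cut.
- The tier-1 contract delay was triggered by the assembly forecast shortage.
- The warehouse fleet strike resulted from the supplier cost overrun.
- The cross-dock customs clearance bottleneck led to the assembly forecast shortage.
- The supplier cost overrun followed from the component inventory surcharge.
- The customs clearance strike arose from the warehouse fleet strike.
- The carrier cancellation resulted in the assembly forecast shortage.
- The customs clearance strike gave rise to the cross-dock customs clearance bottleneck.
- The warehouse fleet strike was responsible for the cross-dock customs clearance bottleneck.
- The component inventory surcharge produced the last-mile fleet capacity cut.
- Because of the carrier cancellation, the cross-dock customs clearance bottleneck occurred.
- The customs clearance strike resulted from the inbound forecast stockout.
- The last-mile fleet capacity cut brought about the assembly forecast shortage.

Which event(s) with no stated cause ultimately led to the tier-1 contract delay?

the carrier cancellation, the component inventory surcharge

Tracing upstream from the tier-1 contract delay: the tier-1 contract delay ← the assembly forecast shortage ← the last-mile fleet capacity cut ← the component inventory surcharge.
A separate upstream branch: the tier-1 contract delay ← the assembly forecast shortage ← the carrier cancellation.
Each of those chain origins has no stated cause.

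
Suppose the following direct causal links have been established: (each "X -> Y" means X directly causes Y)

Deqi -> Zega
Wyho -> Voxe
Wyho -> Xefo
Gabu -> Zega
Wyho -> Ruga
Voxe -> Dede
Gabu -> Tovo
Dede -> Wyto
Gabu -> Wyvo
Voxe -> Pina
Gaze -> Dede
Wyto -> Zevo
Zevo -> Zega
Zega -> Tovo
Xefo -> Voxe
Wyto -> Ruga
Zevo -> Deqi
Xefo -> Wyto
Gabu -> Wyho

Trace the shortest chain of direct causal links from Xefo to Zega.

Xefo → Wyto
Wyto → Zevo
Zevo → Zega
Length: 3 steps.

Xefo → Wyto → Zevo → Zega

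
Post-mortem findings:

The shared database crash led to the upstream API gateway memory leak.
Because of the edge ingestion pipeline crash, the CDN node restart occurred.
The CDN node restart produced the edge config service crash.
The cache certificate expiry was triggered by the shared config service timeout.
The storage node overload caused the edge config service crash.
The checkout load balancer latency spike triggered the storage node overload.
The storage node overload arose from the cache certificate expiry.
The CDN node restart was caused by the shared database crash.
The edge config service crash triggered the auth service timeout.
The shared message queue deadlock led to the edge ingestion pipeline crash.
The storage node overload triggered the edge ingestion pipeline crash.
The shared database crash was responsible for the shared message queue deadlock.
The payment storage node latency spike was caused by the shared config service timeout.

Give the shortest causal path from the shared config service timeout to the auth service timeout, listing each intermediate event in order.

the shared config service timeout → the cache certificate expiry → the storage node overload → the edge config service crash → the auth service timeout

the shared config service timeout → the cache certificate expiry
the cache certificate expiry → the storage node overload
the storage node overload → the edge config service crash
the edge config service crash → the auth service timeout
Length: 4 steps.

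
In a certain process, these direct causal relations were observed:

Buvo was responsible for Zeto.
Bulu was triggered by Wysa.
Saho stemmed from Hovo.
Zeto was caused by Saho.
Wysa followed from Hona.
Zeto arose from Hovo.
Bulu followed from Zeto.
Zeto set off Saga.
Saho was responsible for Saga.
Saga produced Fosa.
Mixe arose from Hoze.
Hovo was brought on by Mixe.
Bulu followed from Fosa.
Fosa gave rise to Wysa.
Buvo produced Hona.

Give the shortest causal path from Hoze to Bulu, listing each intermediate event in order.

Hoze → Mixe
Mixe → Hovo
Hovo → Zeto
Zeto → Bulu
Length: 4 steps.

Hoze → Mixe → Hovo → Zeto → Bulu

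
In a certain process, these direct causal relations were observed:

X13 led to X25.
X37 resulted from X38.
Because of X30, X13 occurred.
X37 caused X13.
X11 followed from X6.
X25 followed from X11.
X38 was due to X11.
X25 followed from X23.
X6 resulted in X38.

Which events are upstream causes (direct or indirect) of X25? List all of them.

X11, X13, X23, X30, X37, X38, X6

Immediate causes of X25: X11, X13, X23.
Further upstream: X6, X38, X37, X30.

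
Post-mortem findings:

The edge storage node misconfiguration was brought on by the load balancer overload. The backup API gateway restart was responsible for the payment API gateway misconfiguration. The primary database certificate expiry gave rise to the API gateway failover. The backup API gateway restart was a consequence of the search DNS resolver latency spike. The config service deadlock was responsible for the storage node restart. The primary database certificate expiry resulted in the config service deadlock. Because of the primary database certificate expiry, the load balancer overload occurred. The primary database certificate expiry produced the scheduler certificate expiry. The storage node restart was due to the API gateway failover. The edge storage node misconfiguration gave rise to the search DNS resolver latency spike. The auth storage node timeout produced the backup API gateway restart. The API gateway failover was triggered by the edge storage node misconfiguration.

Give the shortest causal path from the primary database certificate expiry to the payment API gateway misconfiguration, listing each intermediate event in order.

the primary database certificate expiry → the load balancer overload
the load balancer overload → the edge storage node misconfiguration
the edge storage node misconfiguration → the search DNS resolver latency spike
the search DNS resolver latency spike → the backup API gateway restart
the backup API gateway restart → the payment API gateway misconfiguration
Length: 5 steps.

the primary database certificate expiry → the load balancer overload → the edge storage node misconfiguration → the search DNS resolver latency spike → the backup API gateway restart → the payment API gateway misconfiguration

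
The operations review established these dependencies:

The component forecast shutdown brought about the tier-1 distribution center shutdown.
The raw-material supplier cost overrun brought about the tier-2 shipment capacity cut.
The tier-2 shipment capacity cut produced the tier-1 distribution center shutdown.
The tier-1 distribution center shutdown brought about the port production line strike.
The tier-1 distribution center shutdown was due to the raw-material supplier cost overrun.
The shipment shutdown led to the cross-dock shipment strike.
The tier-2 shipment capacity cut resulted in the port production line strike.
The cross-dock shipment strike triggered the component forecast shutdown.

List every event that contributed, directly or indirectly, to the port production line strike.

the component forecast shutdown, the cross-dock shipment strike, the raw-material supplier cost overrun, the shipment shutdown, the tier-1 distribution center shutdown, the tier-2 shipment capacity cut

Immediate causes of the port production line strike: the tier-2 shipment capacity cut, the tier-1 distribution center shutdown.
Further upstream: the raw-material supplier cost overrun, the shipment shutdown, the cross-dock shipment strike, the component forecast shutdown.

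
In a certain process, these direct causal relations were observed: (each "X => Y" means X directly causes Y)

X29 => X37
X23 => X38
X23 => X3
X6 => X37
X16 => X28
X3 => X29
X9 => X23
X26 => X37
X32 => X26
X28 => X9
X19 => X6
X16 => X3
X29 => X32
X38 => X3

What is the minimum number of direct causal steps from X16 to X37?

3

Shortest chain: X16 → X3 → X29 → X37.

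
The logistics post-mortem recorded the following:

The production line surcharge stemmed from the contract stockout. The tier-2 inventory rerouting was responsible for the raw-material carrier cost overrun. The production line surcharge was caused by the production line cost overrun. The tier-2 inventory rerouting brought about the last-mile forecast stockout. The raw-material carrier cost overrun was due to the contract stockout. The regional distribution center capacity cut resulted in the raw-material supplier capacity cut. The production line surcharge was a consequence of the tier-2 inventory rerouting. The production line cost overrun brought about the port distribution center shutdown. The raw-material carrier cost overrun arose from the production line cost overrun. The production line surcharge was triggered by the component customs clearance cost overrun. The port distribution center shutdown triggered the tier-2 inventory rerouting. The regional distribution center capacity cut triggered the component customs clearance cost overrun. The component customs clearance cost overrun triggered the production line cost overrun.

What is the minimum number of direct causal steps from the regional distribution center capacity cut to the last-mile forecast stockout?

5

Shortest chain: the regional distribution center capacity cut → the component customs clearance cost overrun → the production line cost overrun → the port distribution center shutdown → the tier-2 inventory rerouting → the last-mile forecast stockout.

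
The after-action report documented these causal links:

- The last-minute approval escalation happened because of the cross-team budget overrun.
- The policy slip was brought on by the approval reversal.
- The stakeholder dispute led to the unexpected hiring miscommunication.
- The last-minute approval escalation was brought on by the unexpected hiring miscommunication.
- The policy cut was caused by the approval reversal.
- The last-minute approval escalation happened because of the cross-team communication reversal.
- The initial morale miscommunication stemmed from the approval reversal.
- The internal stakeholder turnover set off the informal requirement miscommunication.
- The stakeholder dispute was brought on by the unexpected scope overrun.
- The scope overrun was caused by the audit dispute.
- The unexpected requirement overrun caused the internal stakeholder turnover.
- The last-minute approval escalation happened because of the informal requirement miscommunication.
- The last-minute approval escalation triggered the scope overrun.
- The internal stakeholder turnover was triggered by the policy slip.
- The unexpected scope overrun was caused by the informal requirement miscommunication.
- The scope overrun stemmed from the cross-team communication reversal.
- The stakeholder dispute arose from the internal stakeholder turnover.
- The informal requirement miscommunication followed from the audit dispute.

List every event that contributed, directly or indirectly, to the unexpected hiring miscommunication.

the approval reversal, the audit dispute, the informal requirement miscommunication, the internal stakeholder turnover, the policy slip, the stakeholder dispute, the unexpected requirement overrun, the unexpected scope overrun

Immediate cause of the unexpected hiring miscommunication: the stakeholder dispute.
Further upstream: the approval reversal, the policy slip, the unexpected requirement overrun, the audit dispute, the internal stakeholder turnover, the informal requirement miscommunication, the unexpected scope overrun.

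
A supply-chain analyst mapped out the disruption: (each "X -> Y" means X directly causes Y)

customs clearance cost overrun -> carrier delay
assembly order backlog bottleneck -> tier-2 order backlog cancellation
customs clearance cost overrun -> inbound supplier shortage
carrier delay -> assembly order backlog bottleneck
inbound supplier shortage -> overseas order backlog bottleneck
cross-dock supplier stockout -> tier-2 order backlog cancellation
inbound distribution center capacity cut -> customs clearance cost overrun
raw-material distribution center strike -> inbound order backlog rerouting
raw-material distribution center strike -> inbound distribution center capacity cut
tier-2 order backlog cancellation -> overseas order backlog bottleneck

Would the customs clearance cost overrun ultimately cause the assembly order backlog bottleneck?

Yes

There is a causal chain: the customs clearance cost overrun → the carrier delay → the assembly order backlog bottleneck.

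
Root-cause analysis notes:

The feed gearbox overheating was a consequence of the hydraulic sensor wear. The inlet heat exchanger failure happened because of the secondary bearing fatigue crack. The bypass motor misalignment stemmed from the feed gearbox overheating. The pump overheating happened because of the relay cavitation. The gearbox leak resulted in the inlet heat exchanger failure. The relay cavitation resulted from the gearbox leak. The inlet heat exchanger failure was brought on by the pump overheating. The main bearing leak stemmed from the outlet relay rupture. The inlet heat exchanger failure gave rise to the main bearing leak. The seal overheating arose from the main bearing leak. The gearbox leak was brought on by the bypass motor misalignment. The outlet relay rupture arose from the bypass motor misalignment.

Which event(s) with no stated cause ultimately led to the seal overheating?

Tracing upstream from the seal overheating: the seal overheating ← the main bearing leak ← the outlet relay rupture ← the bypass motor misalignment ← the feed gearbox overheating ← the hydraulic sensor wear.
A separate upstream branch: the seal overheating ← the main bearing leak ← the inlet heat exchanger failure ← the secondary bearing fatigue crack.
Each of those chain origins has no stated cause.

the hydraulic sensor wear, the secondary bearing fatigue crack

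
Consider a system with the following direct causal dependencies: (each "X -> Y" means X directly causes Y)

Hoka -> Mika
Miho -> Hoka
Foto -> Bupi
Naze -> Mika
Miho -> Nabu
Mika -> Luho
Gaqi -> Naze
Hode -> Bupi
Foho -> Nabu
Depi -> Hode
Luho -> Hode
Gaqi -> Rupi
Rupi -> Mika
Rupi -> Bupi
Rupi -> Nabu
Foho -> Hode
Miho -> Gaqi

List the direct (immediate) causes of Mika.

Hoka, Naze, Rupi

Upstream contributors include Miho, Gaqi, but only Hoka, Naze, Rupi feed directly into Mika.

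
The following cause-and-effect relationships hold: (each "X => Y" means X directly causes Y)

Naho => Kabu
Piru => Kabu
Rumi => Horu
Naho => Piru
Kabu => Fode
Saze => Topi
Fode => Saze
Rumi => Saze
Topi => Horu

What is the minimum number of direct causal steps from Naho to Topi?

Shortest chain: Naho → Kabu → Fode → Saze → Topi.

4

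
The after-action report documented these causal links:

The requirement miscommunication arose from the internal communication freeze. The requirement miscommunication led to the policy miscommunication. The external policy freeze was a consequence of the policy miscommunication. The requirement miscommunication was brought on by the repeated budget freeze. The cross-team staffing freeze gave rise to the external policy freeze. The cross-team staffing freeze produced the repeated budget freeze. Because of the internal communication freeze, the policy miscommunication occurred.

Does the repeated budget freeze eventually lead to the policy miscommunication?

Yes

There is a causal chain: the repeated budget freeze → the requirement miscommunication → the policy miscommunication.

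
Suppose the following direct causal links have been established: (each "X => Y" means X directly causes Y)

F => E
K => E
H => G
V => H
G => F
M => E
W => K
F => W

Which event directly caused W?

F

Upstream contributors include V, H, G, but only F feeds directly into W.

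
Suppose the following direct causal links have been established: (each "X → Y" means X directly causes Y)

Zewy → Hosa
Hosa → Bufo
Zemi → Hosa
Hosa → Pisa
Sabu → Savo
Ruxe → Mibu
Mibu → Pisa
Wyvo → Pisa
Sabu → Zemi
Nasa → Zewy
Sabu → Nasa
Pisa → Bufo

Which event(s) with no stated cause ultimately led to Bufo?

Tracing upstream from Bufo: Bufo ← Pisa ← Wyvo.
A separate upstream branch: Bufo ← Hosa ← Zemi ← Sabu.
A separate upstream branch: Bufo ← Pisa ← Mibu ← Ruxe.
Each of those chain origins has no stated cause.

Ruxe, Sabu, Wyvo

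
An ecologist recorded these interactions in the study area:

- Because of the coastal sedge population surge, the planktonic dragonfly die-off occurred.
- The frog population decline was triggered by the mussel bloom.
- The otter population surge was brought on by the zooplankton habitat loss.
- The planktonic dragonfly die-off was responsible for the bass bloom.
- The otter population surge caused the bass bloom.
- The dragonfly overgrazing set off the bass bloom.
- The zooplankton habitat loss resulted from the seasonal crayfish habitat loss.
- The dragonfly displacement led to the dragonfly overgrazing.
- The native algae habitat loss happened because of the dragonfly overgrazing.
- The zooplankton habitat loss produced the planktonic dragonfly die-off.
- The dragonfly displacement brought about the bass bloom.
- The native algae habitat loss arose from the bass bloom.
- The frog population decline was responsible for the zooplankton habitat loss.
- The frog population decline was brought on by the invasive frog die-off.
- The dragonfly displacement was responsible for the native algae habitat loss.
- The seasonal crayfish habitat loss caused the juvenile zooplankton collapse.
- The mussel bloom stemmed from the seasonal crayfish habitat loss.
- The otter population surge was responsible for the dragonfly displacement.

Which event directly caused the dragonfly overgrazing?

the dragonfly displacement

Upstream contributors include the invasive frog die-off, the seasonal crayfish habitat loss, the mussel bloom, the frog population decline, the zooplankton habitat loss, the otter population surge, but only the dragonfly displacement feeds directly into the dragonfly overgrazing.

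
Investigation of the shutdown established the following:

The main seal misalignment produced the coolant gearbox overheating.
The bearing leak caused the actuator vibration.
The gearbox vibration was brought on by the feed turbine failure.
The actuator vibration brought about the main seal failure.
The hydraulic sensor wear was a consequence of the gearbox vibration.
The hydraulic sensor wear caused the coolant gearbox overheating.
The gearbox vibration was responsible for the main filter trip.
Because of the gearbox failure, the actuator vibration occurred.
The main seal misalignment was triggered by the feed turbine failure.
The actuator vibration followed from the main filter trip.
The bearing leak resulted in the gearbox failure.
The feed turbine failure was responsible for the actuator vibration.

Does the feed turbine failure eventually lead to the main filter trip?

Yes

There is a causal chain: the feed turbine failure → the gearbox vibration → the main filter trip.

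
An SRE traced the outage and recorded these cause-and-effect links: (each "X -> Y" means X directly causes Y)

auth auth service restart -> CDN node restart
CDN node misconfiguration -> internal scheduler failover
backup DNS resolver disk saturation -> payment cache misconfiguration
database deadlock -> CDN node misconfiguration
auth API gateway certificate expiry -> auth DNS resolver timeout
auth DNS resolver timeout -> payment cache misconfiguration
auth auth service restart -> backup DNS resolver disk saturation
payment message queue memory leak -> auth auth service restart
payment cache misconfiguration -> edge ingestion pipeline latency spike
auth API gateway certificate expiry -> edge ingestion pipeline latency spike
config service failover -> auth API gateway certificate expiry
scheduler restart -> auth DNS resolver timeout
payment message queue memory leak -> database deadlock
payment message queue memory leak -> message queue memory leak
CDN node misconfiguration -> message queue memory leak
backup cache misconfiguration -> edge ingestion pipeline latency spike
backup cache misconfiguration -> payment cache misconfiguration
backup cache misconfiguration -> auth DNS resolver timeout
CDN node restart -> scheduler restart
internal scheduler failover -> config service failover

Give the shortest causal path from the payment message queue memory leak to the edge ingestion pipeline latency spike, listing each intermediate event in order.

the payment message queue memory leak → the auth auth service restart
the auth auth service restart → the backup DNS resolver disk saturation
the backup DNS resolver disk saturation → the payment cache misconfiguration
the payment cache misconfiguration → the edge ingestion pipeline latency spike
Length: 4 steps.

the payment message queue memory leak → the auth auth service restart → the backup DNS resolver disk saturation → the payment cache misconfiguration → the edge ingestion pipeline latency spike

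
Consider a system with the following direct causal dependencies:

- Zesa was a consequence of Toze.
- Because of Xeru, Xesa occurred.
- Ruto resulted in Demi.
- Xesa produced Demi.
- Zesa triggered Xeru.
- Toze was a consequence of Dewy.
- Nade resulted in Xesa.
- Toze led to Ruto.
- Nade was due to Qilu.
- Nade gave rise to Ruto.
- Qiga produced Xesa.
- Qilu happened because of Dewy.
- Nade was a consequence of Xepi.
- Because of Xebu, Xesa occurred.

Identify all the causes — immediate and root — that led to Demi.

Dewy, Nade, Qiga, Qilu, Ruto, Toze, Xebu, Xepi, Xeru, Xesa, Zesa

Immediate causes of Demi: Ruto, Xesa.
Further upstream: Xepi, Dewy, Toze, Zesa, Qilu, Qiga, Xeru, Nade, Xebu.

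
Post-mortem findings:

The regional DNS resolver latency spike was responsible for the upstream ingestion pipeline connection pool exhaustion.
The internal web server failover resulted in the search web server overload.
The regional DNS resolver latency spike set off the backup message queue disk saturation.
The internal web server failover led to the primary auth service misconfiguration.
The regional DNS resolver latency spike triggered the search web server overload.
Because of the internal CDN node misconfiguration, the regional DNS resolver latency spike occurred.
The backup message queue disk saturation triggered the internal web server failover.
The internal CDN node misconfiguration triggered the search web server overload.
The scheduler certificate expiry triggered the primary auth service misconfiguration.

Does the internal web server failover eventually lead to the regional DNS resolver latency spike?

No

The internal web server failover leads to the search web server overload, the primary auth service misconfiguration; the regional DNS resolver latency spike is not among them.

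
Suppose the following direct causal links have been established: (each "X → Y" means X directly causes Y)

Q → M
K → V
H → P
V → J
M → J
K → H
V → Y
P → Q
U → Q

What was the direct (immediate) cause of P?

H

Upstream contributors include K, but only H feeds directly into P.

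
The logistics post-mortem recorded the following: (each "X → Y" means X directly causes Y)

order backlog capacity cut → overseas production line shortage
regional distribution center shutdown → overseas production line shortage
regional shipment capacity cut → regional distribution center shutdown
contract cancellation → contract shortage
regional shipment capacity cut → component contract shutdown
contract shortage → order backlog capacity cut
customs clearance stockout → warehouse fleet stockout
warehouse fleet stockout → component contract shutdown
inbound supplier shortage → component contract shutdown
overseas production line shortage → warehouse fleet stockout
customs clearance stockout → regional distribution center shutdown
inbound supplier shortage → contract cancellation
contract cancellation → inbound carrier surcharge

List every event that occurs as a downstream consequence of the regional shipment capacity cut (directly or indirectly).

the component contract shutdown, the overseas production line shortage, the regional distribution center shutdown, the warehouse fleet stockout

Direct effects: the regional distribution center shutdown, the component contract shutdown.
2 steps out: the overseas production line shortage.
3 steps out: the warehouse fleet stockout.
Not reachable from it: the inbound supplier shortage, the customs clearance stockout, the contract cancellation, the contract shortage, the order backlog capacity cut, the inbound carrier surcharge.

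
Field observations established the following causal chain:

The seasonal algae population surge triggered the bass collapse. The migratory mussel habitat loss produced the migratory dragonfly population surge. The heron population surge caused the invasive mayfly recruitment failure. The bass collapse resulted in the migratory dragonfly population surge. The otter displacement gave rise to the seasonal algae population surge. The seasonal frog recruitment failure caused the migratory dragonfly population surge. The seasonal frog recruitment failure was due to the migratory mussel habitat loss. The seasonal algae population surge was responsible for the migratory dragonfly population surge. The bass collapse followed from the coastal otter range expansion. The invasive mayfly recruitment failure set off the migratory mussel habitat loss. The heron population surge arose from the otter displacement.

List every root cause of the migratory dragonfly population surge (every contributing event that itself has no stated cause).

the coastal otter range expansion, the otter displacement

Tracing upstream from the migratory dragonfly population surge: the migratory dragonfly population surge ← the seasonal algae population surge ← the otter displacement.
A separate upstream branch: the migratory dragonfly population surge ← the bass collapse ← the coastal otter range expansion.
Each of those chain origins has no stated cause.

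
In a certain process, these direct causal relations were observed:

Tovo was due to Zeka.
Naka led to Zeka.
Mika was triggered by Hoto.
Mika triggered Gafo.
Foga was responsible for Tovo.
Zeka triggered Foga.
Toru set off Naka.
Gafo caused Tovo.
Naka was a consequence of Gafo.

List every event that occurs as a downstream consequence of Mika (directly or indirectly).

Direct effects: Gafo.
2 steps out: Naka, Tovo.
3 steps out: Zeka.
4 steps out: Foga.
Not reachable from it: Hoto, Toru.

Foga, Gafo, Naka, Tovo, Zeka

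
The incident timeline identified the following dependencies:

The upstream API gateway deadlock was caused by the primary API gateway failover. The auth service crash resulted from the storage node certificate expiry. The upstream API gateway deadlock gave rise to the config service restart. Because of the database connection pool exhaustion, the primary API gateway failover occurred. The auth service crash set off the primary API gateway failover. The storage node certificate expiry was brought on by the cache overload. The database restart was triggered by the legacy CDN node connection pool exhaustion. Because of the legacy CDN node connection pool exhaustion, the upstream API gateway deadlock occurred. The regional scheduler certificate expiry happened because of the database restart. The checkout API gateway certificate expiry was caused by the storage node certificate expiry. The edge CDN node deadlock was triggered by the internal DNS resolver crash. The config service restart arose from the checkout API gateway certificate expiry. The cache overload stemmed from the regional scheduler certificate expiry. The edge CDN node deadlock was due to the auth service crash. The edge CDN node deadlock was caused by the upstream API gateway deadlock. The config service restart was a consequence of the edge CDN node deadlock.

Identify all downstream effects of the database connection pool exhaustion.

Direct effects: the primary API gateway failover.
2 steps out: the upstream API gateway deadlock.
3 steps out: the edge CDN node deadlock, the config service restart.
Not reachable from it: the internal DNS resolver crash, the legacy CDN node connection pool exhaustion, the database restart, the regional scheduler certificate expiry, the cache overload, the storage node certificate expiry, the auth service crash, the checkout API gateway certificate expiry.

the config service restart, the edge CDN node deadlock, the primary API gateway failover, the upstream API gateway deadlock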